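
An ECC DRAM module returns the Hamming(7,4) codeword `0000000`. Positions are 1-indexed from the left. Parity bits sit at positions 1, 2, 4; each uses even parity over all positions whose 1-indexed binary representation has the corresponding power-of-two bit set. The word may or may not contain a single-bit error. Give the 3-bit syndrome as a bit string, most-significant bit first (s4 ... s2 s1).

000

s1: b1⊕b3⊕b5⊕b7 = 0⊕0⊕0⊕0 = 0
s2: b2⊕b3⊕b6⊕b7 = 0⊕0⊕0⊕0 = 0
s4: b4⊕b5⊕b6⊕b7 = 0⊕0⊕0⊕0 = 0
Syndrome (s4...s1) = 000 → position 0 (no error).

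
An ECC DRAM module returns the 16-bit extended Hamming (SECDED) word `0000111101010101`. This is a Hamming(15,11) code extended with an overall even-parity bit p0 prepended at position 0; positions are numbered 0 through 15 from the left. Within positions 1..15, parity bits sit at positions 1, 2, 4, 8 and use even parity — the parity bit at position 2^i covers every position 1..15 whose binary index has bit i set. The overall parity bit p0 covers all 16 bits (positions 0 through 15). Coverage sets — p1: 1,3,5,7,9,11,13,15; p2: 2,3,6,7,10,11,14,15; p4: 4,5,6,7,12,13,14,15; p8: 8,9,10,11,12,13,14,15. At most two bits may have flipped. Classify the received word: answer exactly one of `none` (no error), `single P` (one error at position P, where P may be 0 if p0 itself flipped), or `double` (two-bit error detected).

none

s1: b1⊕b3⊕b5⊕b7⊕b9⊕b11⊕b13⊕b15 = 0⊕0⊕1⊕1⊕1⊕1⊕1⊕1 = 0
s2: b2⊕b3⊕b6⊕b7⊕b10⊕b11⊕b14⊕b15 = 0⊕0⊕1⊕1⊕0⊕1⊕0⊕1 = 0
s4: b4⊕b5⊕b6⊕b7⊕b12⊕b13⊕b14⊕b15 = 1⊕1⊕1⊕1⊕0⊕1⊕0⊕1 = 0
s8: b8⊕b9⊕b10⊕b11⊕b12⊕b13⊕b14⊕b15 = 0⊕1⊕0⊕1⊕0⊕1⊕0⊕1 = 0
Syndrome (s8...s1) = 0000 → position 0 (no error).
Overall parity (XOR of all 16 bits, including p0): 0⊕0⊕0⊕0⊕1⊕1⊕1⊕1⊕0⊕1⊕0⊕1⊕0⊕1⊕0⊕1 = 0
Overall=0, syndrome position=0 → no error.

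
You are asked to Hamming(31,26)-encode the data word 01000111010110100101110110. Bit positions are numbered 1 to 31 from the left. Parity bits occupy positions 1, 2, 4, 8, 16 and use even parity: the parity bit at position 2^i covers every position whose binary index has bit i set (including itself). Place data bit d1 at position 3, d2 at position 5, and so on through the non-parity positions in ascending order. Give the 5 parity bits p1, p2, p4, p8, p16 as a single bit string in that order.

Place data bits at non-power-of-two positions: b3=0, b5=1, b6=0, b7=0, b9=0, b10=1, b11=1, b12=1, b13=0, b14=1, b15=0, b17=1, b18=1, b19=0, b20=1, b21=0, b22=0, b23=1, b24=0, b25=1, b26=1, b27=1, b28=0, b29=1, b30=1, b31=0.
p1 = XOR of data positions {3,5,7,9,11,13,15,17,19,21,23,25,27,29,31} = 0⊕1⊕0⊕0⊕1⊕0⊕0⊕1⊕0⊕0⊕1⊕1⊕1⊕1⊕0 = 1
p2 = XOR of data positions {3,6,7,10,11,14,15,18,19,22,23,26,27,30,31} = 0⊕0⊕0⊕1⊕1⊕1⊕0⊕1⊕0⊕0⊕1⊕1⊕1⊕1⊕0 = 0
p4 = XOR of data positions {5,6,7,12,13,14,15,20,21,22,23,28,29,30,31} = 1⊕0⊕0⊕1⊕0⊕1⊕0⊕1⊕0⊕0⊕1⊕0⊕1⊕1⊕0 = 1
p8 = XOR of data positions {9,10,11,12,13,14,15,24,25,26,27,28,29,30,31} = 0⊕1⊕1⊕1⊕0⊕1⊕0⊕0⊕1⊕1⊕1⊕0⊕1⊕1⊕0 = 1
p16 = XOR of data positions {17,18,19,20,21,22,23,24,25,26,27,28,29,30,31} = 1⊕1⊕0⊕1⊕0⊕0⊕1⊕0⊕1⊕1⊕1⊕0⊕1⊕1⊕0 = 1
Parity bits p1,p2,p4,p8,p16 = 10111

10111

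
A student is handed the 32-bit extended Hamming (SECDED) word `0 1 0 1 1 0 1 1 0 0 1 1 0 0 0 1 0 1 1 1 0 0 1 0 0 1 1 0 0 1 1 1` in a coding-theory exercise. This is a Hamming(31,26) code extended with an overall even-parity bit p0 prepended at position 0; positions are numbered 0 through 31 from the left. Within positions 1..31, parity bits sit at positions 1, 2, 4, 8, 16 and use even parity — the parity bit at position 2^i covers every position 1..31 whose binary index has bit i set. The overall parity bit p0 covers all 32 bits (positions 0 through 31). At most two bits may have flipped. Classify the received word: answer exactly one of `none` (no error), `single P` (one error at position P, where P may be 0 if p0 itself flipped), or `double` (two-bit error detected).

s1: b1⊕b3⊕b5⊕b7⊕b9⊕b11⊕b13⊕b15⊕b17⊕b19⊕b21⊕b23⊕b25⊕b27⊕b29⊕b31 = 1⊕1⊕0⊕1⊕0⊕1⊕0⊕1⊕1⊕1⊕0⊕0⊕1⊕0⊕1⊕1 = 0
s2: b2⊕b3⊕b6⊕b7⊕b10⊕b11⊕b14⊕b15⊕b18⊕b19⊕b22⊕b23⊕b26⊕b27⊕b30⊕b31 = 0⊕1⊕1⊕1⊕1⊕1⊕0⊕1⊕1⊕1⊕1⊕0⊕1⊕0⊕1⊕1 = 0
s4: b4⊕b5⊕b6⊕b7⊕b12⊕b13⊕b14⊕b15⊕b20⊕b21⊕b22⊕b23⊕b28⊕b29⊕b30⊕b31 = 1⊕0⊕1⊕1⊕0⊕0⊕0⊕1⊕0⊕0⊕1⊕0⊕0⊕1⊕1⊕1 = 0
s8: b8⊕b9⊕b10⊕b11⊕b12⊕b13⊕b14⊕b15⊕b24⊕b25⊕b26⊕b27⊕b28⊕b29⊕b30⊕b31 = 0⊕0⊕1⊕1⊕0⊕0⊕0⊕1⊕0⊕1⊕1⊕0⊕0⊕1⊕1⊕1 = 0
s16: b16⊕b17⊕b18⊕b19⊕b20⊕b21⊕b22⊕b23⊕b24⊕b25⊕b26⊕b27⊕b28⊕b29⊕b30⊕b31 = 0⊕1⊕1⊕1⊕0⊕0⊕1⊕0⊕0⊕1⊕1⊕0⊕0⊕1⊕1⊕1 = 1
Syndrome (s16...s1) = 10000 → position 16.
Overall parity (XOR of all 32 bits, including p0): 0⊕1⊕0⊕1⊕1⊕0⊕1⊕1⊕0⊕0⊕1⊕1⊕0⊕0⊕0⊕1⊕0⊕1⊕1⊕1⊕0⊕0⊕1⊕0⊕0⊕1⊕1⊕0⊕0⊕1⊕1⊕1 = 1
Overall=1, syndrome position=16 → single-bit error at position 16.

single 16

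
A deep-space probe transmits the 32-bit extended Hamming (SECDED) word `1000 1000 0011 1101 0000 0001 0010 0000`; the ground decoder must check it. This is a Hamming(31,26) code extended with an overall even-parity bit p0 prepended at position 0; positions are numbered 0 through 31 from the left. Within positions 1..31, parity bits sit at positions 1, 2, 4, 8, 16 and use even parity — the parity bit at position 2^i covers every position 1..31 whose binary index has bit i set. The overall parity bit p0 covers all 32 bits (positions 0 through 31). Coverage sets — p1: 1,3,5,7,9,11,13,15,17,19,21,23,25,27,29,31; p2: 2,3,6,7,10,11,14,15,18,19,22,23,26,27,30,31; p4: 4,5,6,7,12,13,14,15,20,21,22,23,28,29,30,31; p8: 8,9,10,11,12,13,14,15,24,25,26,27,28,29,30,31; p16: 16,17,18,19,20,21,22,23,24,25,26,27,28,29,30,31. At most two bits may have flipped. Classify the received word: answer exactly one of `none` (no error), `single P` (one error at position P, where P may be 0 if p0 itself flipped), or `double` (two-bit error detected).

s1: b1⊕b3⊕b5⊕b7⊕b9⊕b11⊕b13⊕b15⊕b17⊕b19⊕b21⊕b23⊕b25⊕b27⊕b29⊕b31 = 0⊕0⊕0⊕0⊕0⊕1⊕1⊕1⊕0⊕0⊕0⊕1⊕0⊕0⊕0⊕0 = 0
s2: b2⊕b3⊕b6⊕b7⊕b10⊕b11⊕b14⊕b15⊕b18⊕b19⊕b22⊕b23⊕b26⊕b27⊕b30⊕b31 = 0⊕0⊕0⊕0⊕1⊕1⊕0⊕1⊕0⊕0⊕0⊕1⊕1⊕0⊕0⊕0 = 1
s4: b4⊕b5⊕b6⊕b7⊕b12⊕b13⊕b14⊕b15⊕b20⊕b21⊕b22⊕b23⊕b28⊕b29⊕b30⊕b31 = 1⊕0⊕0⊕0⊕1⊕1⊕0⊕1⊕0⊕0⊕0⊕1⊕0⊕0⊕0⊕0 = 1
s8: b8⊕b9⊕b10⊕b11⊕b12⊕b13⊕b14⊕b15⊕b24⊕b25⊕b26⊕b27⊕b28⊕b29⊕b30⊕b31 = 0⊕0⊕1⊕1⊕1⊕1⊕0⊕1⊕0⊕0⊕1⊕0⊕0⊕0⊕0⊕0 = 0
s16: b16⊕b17⊕b18⊕b19⊕b20⊕b21⊕b22⊕b23⊕b24⊕b25⊕b26⊕b27⊕b28⊕b29⊕b30⊕b31 = 0⊕0⊕0⊕0⊕0⊕0⊕0⊕1⊕0⊕0⊕1⊕0⊕0⊕0⊕0⊕0 = 0
Syndrome (s16...s1) = 00110 → position 6.
Overall parity (XOR of all 32 bits, including p0): 1⊕0⊕0⊕0⊕1⊕0⊕0⊕0⊕0⊕0⊕1⊕1⊕1⊕1⊕0⊕1⊕0⊕0⊕0⊕0⊕0⊕0⊕0⊕1⊕0⊕0⊕1⊕0⊕0⊕0⊕0⊕0 = 1
Overall=1, syndrome position=6 → single-bit error at position 6.

single 6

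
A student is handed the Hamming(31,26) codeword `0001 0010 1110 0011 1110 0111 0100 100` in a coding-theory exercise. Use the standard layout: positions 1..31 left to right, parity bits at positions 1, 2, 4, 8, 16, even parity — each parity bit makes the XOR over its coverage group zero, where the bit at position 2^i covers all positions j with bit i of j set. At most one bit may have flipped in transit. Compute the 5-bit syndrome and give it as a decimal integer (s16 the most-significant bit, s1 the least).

26

s1: b1⊕b3⊕b5⊕b7⊕b9⊕b11⊕b13⊕b15⊕b17⊕b19⊕b21⊕b23⊕b25⊕b27⊕b29⊕b31 = 0⊕0⊕0⊕1⊕1⊕1⊕0⊕1⊕1⊕1⊕0⊕1⊕0⊕0⊕1⊕0 = 0
s2: b2⊕b3⊕b6⊕b7⊕b10⊕b11⊕b14⊕b15⊕b18⊕b19⊕b22⊕b23⊕b26⊕b27⊕b30⊕b31 = 0⊕0⊕0⊕1⊕1⊕1⊕0⊕1⊕1⊕1⊕1⊕1⊕1⊕0⊕0⊕0 = 1
s4: b4⊕b5⊕b6⊕b7⊕b12⊕b13⊕b14⊕b15⊕b20⊕b21⊕b22⊕b23⊕b28⊕b29⊕b30⊕b31 = 1⊕0⊕0⊕1⊕0⊕0⊕0⊕1⊕0⊕0⊕1⊕1⊕0⊕1⊕0⊕0 = 0
s8: b8⊕b9⊕b10⊕b11⊕b12⊕b13⊕b14⊕b15⊕b24⊕b25⊕b26⊕b27⊕b28⊕b29⊕b30⊕b31 = 0⊕1⊕1⊕1⊕0⊕0⊕0⊕1⊕1⊕0⊕1⊕0⊕0⊕1⊕0⊕0 = 1
s16: b16⊕b17⊕b18⊕b19⊕b20⊕b21⊕b22⊕b23⊕b24⊕b25⊕b26⊕b27⊕b28⊕b29⊕b30⊕b31 = 1⊕1⊕1⊕1⊕0⊕0⊕1⊕1⊕1⊕0⊕1⊕0⊕0⊕1⊕0⊕0 = 1
Syndrome (s16...s1) = 11010 → position 26.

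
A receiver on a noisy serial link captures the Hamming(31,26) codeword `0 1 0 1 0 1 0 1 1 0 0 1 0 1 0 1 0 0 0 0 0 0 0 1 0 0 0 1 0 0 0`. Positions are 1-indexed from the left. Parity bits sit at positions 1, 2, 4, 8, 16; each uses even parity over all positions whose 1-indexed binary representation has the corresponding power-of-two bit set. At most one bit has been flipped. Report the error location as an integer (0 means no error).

s1: b1⊕b3⊕b5⊕b7⊕b9⊕b11⊕b13⊕b15⊕b17⊕b19⊕b21⊕b23⊕b25⊕b27⊕b29⊕b31 = 0⊕0⊕0⊕0⊕1⊕0⊕0⊕0⊕0⊕0⊕0⊕0⊕0⊕0⊕0⊕0 = 1
s2: b2⊕b3⊕b6⊕b7⊕b10⊕b11⊕b14⊕b15⊕b18⊕b19⊕b22⊕b23⊕b26⊕b27⊕b30⊕b31 = 1⊕0⊕1⊕0⊕0⊕0⊕1⊕0⊕0⊕0⊕0⊕0⊕0⊕0⊕0⊕0 = 1
s4: b4⊕b5⊕b6⊕b7⊕b12⊕b13⊕b14⊕b15⊕b20⊕b21⊕b22⊕b23⊕b28⊕b29⊕b30⊕b31 = 1⊕0⊕1⊕0⊕1⊕0⊕1⊕0⊕0⊕0⊕0⊕0⊕1⊕0⊕0⊕0 = 1
s8: b8⊕b9⊕b10⊕b11⊕b12⊕b13⊕b14⊕b15⊕b24⊕b25⊕b26⊕b27⊕b28⊕b29⊕b30⊕b31 = 1⊕1⊕0⊕0⊕1⊕0⊕1⊕0⊕1⊕0⊕0⊕0⊕1⊕0⊕0⊕0 = 0
s16: b16⊕b17⊕b18⊕b19⊕b20⊕b21⊕b22⊕b23⊕b24⊕b25⊕b26⊕b27⊕b28⊕b29⊕b30⊕b31 = 1⊕0⊕0⊕0⊕0⊕0⊕0⊕0⊕1⊕0⊕0⊕0⊕1⊕0⊕0⊕0 = 1
Syndrome (s16...s1) = 10111 → position 23.

23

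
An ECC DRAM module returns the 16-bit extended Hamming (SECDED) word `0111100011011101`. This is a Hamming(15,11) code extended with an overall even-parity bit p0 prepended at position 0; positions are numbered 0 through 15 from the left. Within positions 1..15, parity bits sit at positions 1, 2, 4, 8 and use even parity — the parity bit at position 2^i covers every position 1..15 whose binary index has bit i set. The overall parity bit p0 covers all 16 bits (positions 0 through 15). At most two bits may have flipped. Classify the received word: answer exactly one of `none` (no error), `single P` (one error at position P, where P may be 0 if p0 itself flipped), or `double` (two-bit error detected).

none

s1: b1⊕b3⊕b5⊕b7⊕b9⊕b11⊕b13⊕b15 = 1⊕1⊕0⊕0⊕1⊕1⊕1⊕1 = 0
s2: b2⊕b3⊕b6⊕b7⊕b10⊕b11⊕b14⊕b15 = 1⊕1⊕0⊕0⊕0⊕1⊕0⊕1 = 0
s4: b4⊕b5⊕b6⊕b7⊕b12⊕b13⊕b14⊕b15 = 1⊕0⊕0⊕0⊕1⊕1⊕0⊕1 = 0
s8: b8⊕b9⊕b10⊕b11⊕b12⊕b13⊕b14⊕b15 = 1⊕1⊕0⊕1⊕1⊕1⊕0⊕1 = 0
Syndrome (s8...s1) = 0000 → position 0 (no error).
Overall parity (XOR of all 16 bits, including p0): 0⊕1⊕1⊕1⊕1⊕0⊕0⊕0⊕1⊕1⊕0⊕1⊕1⊕1⊕0⊕1 = 0
Overall=0, syndrome position=0 → no error.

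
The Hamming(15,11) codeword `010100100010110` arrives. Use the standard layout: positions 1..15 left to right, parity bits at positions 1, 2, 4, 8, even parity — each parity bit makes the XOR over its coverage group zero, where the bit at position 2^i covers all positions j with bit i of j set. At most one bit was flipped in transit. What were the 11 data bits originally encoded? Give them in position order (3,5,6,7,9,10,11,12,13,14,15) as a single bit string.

00011010110

s1: b1⊕b3⊕b5⊕b7⊕b9⊕b11⊕b13⊕b15 = 0⊕0⊕0⊕1⊕0⊕1⊕1⊕0 = 1
s2: b2⊕b3⊕b6⊕b7⊕b10⊕b11⊕b14⊕b15 = 1⊕0⊕0⊕1⊕0⊕1⊕1⊕0 = 0
s4: b4⊕b5⊕b6⊕b7⊕b12⊕b13⊕b14⊕b15 = 1⊕0⊕0⊕1⊕0⊕1⊕1⊕0 = 0
s8: b8⊕b9⊕b10⊕b11⊕b12⊕b13⊕b14⊕b15 = 0⊕0⊕0⊕1⊕0⊕1⊕1⊕0 = 1
Syndrome (s8...s1) = 1001 → position 9.
Flip bit 9: corrected codeword = 010100101010110
Data bits at positions 3,5,6,7,9,10,11,12,13,14,15: 00011010110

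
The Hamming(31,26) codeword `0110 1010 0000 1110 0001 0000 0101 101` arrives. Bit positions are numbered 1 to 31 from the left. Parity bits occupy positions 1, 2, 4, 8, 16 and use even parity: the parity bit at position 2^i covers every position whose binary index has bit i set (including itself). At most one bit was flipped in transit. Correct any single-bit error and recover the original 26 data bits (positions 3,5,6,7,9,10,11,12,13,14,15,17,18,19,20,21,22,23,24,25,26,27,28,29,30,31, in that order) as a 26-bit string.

11010000111000100000101100

s1: b1⊕b3⊕b5⊕b7⊕b9⊕b11⊕b13⊕b15⊕b17⊕b19⊕b21⊕b23⊕b25⊕b27⊕b29⊕b31 = 0⊕1⊕1⊕1⊕0⊕0⊕1⊕1⊕0⊕0⊕0⊕0⊕0⊕0⊕1⊕1 = 1
s2: b2⊕b3⊕b6⊕b7⊕b10⊕b11⊕b14⊕b15⊕b18⊕b19⊕b22⊕b23⊕b26⊕b27⊕b30⊕b31 = 1⊕1⊕0⊕1⊕0⊕0⊕1⊕1⊕0⊕0⊕0⊕0⊕1⊕0⊕0⊕1 = 1
s4: b4⊕b5⊕b6⊕b7⊕b12⊕b13⊕b14⊕b15⊕b20⊕b21⊕b22⊕b23⊕b28⊕b29⊕b30⊕b31 = 0⊕1⊕0⊕1⊕0⊕1⊕1⊕1⊕1⊕0⊕0⊕0⊕1⊕1⊕0⊕1 = 1
s8: b8⊕b9⊕b10⊕b11⊕b12⊕b13⊕b14⊕b15⊕b24⊕b25⊕b26⊕b27⊕b28⊕b29⊕b30⊕b31 = 0⊕0⊕0⊕0⊕0⊕1⊕1⊕1⊕0⊕0⊕1⊕0⊕1⊕1⊕0⊕1 = 1
s16: b16⊕b17⊕b18⊕b19⊕b20⊕b21⊕b22⊕b23⊕b24⊕b25⊕b26⊕b27⊕b28⊕b29⊕b30⊕b31 = 0⊕0⊕0⊕0⊕1⊕0⊕0⊕0⊕0⊕0⊕1⊕0⊕1⊕1⊕0⊕1 = 1
Syndrome (s16...s1) = 11111 → position 31.
Flip bit 31: corrected codeword = 0110101000001110000100000101100
Data bits at positions 3,5,6,7,9,10,11,12,13,14,15,17,18,19,20,21,22,23,24,25,26,27,28,29,30,31: 11010000111000100000101100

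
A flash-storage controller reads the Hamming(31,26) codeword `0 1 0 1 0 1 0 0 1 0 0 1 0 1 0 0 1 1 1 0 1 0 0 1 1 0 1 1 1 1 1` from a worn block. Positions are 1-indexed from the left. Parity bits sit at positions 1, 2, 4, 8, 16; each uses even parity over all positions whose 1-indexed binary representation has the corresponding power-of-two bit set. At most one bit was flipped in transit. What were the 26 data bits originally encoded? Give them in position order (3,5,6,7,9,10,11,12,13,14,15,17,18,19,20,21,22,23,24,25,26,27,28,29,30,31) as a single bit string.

s1: b1⊕b3⊕b5⊕b7⊕b9⊕b11⊕b13⊕b15⊕b17⊕b19⊕b21⊕b23⊕b25⊕b27⊕b29⊕b31 = 0⊕0⊕0⊕0⊕1⊕0⊕0⊕0⊕1⊕1⊕1⊕0⊕1⊕1⊕1⊕1 = 0
s2: b2⊕b3⊕b6⊕b7⊕b10⊕b11⊕b14⊕b15⊕b18⊕b19⊕b22⊕b23⊕b26⊕b27⊕b30⊕b31 = 1⊕0⊕1⊕0⊕0⊕0⊕1⊕0⊕1⊕1⊕0⊕0⊕0⊕1⊕1⊕1 = 0
s4: b4⊕b5⊕b6⊕b7⊕b12⊕b13⊕b14⊕b15⊕b20⊕b21⊕b22⊕b23⊕b28⊕b29⊕b30⊕b31 = 1⊕0⊕1⊕0⊕1⊕0⊕1⊕0⊕0⊕1⊕0⊕0⊕1⊕1⊕1⊕1 = 1
s8: b8⊕b9⊕b10⊕b11⊕b12⊕b13⊕b14⊕b15⊕b24⊕b25⊕b26⊕b27⊕b28⊕b29⊕b30⊕b31 = 0⊕1⊕0⊕0⊕1⊕0⊕1⊕0⊕1⊕1⊕0⊕1⊕1⊕1⊕1⊕1 = 0
s16: b16⊕b17⊕b18⊕b19⊕b20⊕b21⊕b22⊕b23⊕b24⊕b25⊕b26⊕b27⊕b28⊕b29⊕b30⊕b31 = 0⊕1⊕1⊕1⊕0⊕1⊕0⊕0⊕1⊕1⊕0⊕1⊕1⊕1⊕1⊕1 = 1
Syndrome (s16...s1) = 10100 → position 20.
Flip bit 20: corrected codeword = 0101010010010100111110011011111
Data bits at positions 3,5,6,7,9,10,11,12,13,14,15,17,18,19,20,21,22,23,24,25,26,27,28,29,30,31: 00101001010111110011011111

00101001010111110011011111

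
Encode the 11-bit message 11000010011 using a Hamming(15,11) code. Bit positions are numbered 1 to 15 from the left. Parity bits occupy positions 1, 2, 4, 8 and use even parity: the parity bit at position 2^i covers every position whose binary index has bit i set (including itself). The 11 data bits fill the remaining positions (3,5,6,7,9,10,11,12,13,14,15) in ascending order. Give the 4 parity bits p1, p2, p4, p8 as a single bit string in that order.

Place data bits at non-power-of-two positions: b3=1, b5=1, b6=0, b7=0, b9=0, b10=0, b11=1, b12=0, b13=0, b14=1, b15=1.
p1 = XOR of data positions {3,5,7,9,11,13,15} = 1⊕1⊕0⊕0⊕1⊕0⊕1 = 0
p2 = XOR of data positions {3,6,7,10,11,14,15} = 1⊕0⊕0⊕0⊕1⊕1⊕1 = 0
p4 = XOR of data positions {5,6,7,12,13,14,15} = 1⊕0⊕0⊕0⊕0⊕1⊕1 = 1
p8 = XOR of data positions {9,10,11,12,13,14,15} = 0⊕0⊕1⊕0⊕0⊕1⊕1 = 1
Parity bits p1,p2,p4,p8 = 0011

0011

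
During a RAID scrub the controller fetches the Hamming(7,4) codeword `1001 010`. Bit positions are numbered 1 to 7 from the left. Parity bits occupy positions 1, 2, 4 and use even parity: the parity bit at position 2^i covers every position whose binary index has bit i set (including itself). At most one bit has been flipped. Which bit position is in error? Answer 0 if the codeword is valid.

3

s1: b1⊕b3⊕b5⊕b7 = 1⊕0⊕0⊕0 = 1
s2: b2⊕b3⊕b6⊕b7 = 0⊕0⊕1⊕0 = 1
s4: b4⊕b5⊕b6⊕b7 = 1⊕0⊕1⊕0 = 0
Syndrome (s4...s1) = 011 → position 3.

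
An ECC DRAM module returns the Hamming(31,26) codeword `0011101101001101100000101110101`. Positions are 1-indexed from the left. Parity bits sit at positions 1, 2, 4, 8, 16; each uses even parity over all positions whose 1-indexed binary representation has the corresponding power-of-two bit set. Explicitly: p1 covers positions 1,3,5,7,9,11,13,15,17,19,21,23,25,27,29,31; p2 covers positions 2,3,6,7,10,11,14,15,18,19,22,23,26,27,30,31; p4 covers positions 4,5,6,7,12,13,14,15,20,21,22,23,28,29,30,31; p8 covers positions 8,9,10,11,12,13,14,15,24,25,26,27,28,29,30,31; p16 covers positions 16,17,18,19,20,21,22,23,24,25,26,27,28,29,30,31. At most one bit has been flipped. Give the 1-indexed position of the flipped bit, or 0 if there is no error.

s1: b1⊕b3⊕b5⊕b7⊕b9⊕b11⊕b13⊕b15⊕b17⊕b19⊕b21⊕b23⊕b25⊕b27⊕b29⊕b31 = 0⊕1⊕1⊕1⊕0⊕0⊕1⊕0⊕1⊕0⊕0⊕1⊕1⊕1⊕1⊕1 = 0
s2: b2⊕b3⊕b6⊕b7⊕b10⊕b11⊕b14⊕b15⊕b18⊕b19⊕b22⊕b23⊕b26⊕b27⊕b30⊕b31 = 0⊕1⊕0⊕1⊕1⊕0⊕1⊕0⊕0⊕0⊕0⊕1⊕1⊕1⊕0⊕1 = 0
s4: b4⊕b5⊕b6⊕b7⊕b12⊕b13⊕b14⊕b15⊕b20⊕b21⊕b22⊕b23⊕b28⊕b29⊕b30⊕b31 = 1⊕1⊕0⊕1⊕0⊕1⊕1⊕0⊕0⊕0⊕0⊕1⊕0⊕1⊕0⊕1 = 0
s8: b8⊕b9⊕b10⊕b11⊕b12⊕b13⊕b14⊕b15⊕b24⊕b25⊕b26⊕b27⊕b28⊕b29⊕b30⊕b31 = 1⊕0⊕1⊕0⊕0⊕1⊕1⊕0⊕0⊕1⊕1⊕1⊕0⊕1⊕0⊕1 = 1
s16: b16⊕b17⊕b18⊕b19⊕b20⊕b21⊕b22⊕b23⊕b24⊕b25⊕b26⊕b27⊕b28⊕b29⊕b30⊕b31 = 1⊕1⊕0⊕0⊕0⊕0⊕0⊕1⊕0⊕1⊕1⊕1⊕0⊕1⊕0⊕1 = 0
Syndrome (s16...s1) = 01000 → position 8.

8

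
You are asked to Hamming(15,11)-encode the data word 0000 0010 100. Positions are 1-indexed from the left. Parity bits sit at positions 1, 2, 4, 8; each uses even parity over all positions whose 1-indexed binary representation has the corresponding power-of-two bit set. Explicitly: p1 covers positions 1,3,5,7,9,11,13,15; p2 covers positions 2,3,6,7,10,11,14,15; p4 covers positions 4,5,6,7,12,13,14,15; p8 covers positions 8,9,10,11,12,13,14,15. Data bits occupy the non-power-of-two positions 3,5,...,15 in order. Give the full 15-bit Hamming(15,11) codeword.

010100000010100

Place data bits at non-power-of-two positions: b3=0, b5=0, b6=0, b7=0, b9=0, b10=0, b11=1, b12=0, b13=1, b14=0, b15=0.
p1 = XOR of data positions {3,5,7,9,11,13,15} = 0⊕0⊕0⊕0⊕1⊕1⊕0 = 0
p2 = XOR of data positions {3,6,7,10,11,14,15} = 0⊕0⊕0⊕0⊕1⊕0⊕0 = 1
p4 = XOR of data positions {5,6,7,12,13,14,15} = 0⊕0⊕0⊕0⊕1⊕0⊕0 = 1
p8 = XOR of data positions {9,10,11,12,13,14,15} = 0⊕0⊕1⊕0⊕1⊕0⊕0 = 0
Codeword b1..b15 = 010100000010100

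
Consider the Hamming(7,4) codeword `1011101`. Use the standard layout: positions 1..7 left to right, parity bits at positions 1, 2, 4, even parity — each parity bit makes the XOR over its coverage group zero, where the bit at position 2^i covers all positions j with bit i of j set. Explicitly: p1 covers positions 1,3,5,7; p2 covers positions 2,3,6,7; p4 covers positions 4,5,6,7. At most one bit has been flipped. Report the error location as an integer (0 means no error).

4

s1: b1⊕b3⊕b5⊕b7 = 1⊕1⊕1⊕1 = 0
s2: b2⊕b3⊕b6⊕b7 = 0⊕1⊕0⊕1 = 0
s4: b4⊕b5⊕b6⊕b7 = 1⊕1⊕0⊕1 = 1
Syndrome (s4...s1) = 100 → position 4.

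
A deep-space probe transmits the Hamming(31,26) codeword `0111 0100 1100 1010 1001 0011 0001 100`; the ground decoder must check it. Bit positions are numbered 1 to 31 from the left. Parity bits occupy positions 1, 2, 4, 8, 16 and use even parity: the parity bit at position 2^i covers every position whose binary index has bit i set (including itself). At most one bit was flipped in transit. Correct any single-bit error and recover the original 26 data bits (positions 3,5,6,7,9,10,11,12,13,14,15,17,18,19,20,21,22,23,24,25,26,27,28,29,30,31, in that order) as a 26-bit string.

10100100101100100110001100

s1: b1⊕b3⊕b5⊕b7⊕b9⊕b11⊕b13⊕b15⊕b17⊕b19⊕b21⊕b23⊕b25⊕b27⊕b29⊕b31 = 0⊕1⊕0⊕0⊕1⊕0⊕1⊕1⊕1⊕0⊕0⊕1⊕0⊕0⊕1⊕0 = 1
s2: b2⊕b3⊕b6⊕b7⊕b10⊕b11⊕b14⊕b15⊕b18⊕b19⊕b22⊕b23⊕b26⊕b27⊕b30⊕b31 = 1⊕1⊕1⊕0⊕1⊕0⊕0⊕1⊕0⊕0⊕0⊕1⊕0⊕0⊕0⊕0 = 0
s4: b4⊕b5⊕b6⊕b7⊕b12⊕b13⊕b14⊕b15⊕b20⊕b21⊕b22⊕b23⊕b28⊕b29⊕b30⊕b31 = 1⊕0⊕1⊕0⊕0⊕1⊕0⊕1⊕1⊕0⊕0⊕1⊕1⊕1⊕0⊕0 = 0
s8: b8⊕b9⊕b10⊕b11⊕b12⊕b13⊕b14⊕b15⊕b24⊕b25⊕b26⊕b27⊕b28⊕b29⊕b30⊕b31 = 0⊕1⊕1⊕0⊕0⊕1⊕0⊕1⊕1⊕0⊕0⊕0⊕1⊕1⊕0⊕0 = 1
s16: b16⊕b17⊕b18⊕b19⊕b20⊕b21⊕b22⊕b23⊕b24⊕b25⊕b26⊕b27⊕b28⊕b29⊕b30⊕b31 = 0⊕1⊕0⊕0⊕1⊕0⊕0⊕1⊕1⊕0⊕0⊕0⊕1⊕1⊕0⊕0 = 0
Syndrome (s16...s1) = 01001 → position 9.
Flip bit 9: corrected codeword = 0111010001001010100100110001100
Data bits at positions 3,5,6,7,9,10,11,12,13,14,15,17,18,19,20,21,22,23,24,25,26,27,28,29,30,31: 10100100101100100110001100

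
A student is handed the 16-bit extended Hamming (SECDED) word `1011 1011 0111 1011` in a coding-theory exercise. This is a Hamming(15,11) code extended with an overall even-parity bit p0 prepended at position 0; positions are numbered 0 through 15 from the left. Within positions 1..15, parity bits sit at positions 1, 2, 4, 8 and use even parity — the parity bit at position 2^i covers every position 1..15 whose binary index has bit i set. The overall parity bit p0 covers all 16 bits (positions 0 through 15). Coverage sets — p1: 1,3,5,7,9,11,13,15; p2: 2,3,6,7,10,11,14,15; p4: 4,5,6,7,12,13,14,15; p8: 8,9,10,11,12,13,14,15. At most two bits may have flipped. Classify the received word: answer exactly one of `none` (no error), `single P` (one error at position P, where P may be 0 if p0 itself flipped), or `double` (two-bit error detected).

s1: b1⊕b3⊕b5⊕b7⊕b9⊕b11⊕b13⊕b15 = 0⊕1⊕0⊕1⊕1⊕1⊕0⊕1 = 1
s2: b2⊕b3⊕b6⊕b7⊕b10⊕b11⊕b14⊕b15 = 1⊕1⊕1⊕1⊕1⊕1⊕1⊕1 = 0
s4: b4⊕b5⊕b6⊕b7⊕b12⊕b13⊕b14⊕b15 = 1⊕0⊕1⊕1⊕1⊕0⊕1⊕1 = 0
s8: b8⊕b9⊕b10⊕b11⊕b12⊕b13⊕b14⊕b15 = 0⊕1⊕1⊕1⊕1⊕0⊕1⊕1 = 0
Syndrome (s8...s1) = 0001 → position 1.
Overall parity (XOR of all 16 bits, including p0): 1⊕0⊕1⊕1⊕1⊕0⊕1⊕1⊕0⊕1⊕1⊕1⊕1⊕0⊕1⊕1 = 0
Overall=0, syndrome position=1 → double-bit error detected (uncorrectable).

double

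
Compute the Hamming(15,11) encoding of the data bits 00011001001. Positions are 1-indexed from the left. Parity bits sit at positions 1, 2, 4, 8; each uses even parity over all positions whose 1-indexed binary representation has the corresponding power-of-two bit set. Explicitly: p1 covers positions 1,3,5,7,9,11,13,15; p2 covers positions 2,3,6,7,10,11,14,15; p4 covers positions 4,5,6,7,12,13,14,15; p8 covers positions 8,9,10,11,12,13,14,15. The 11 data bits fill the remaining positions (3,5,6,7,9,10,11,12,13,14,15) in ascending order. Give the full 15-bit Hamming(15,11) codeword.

Place data bits at non-power-of-two positions: b3=0, b5=0, b6=0, b7=1, b9=1, b10=0, b11=0, b12=1, b13=0, b14=0, b15=1.
p1 = XOR of data positions {3,5,7,9,11,13,15} = 0⊕0⊕1⊕1⊕0⊕0⊕1 = 1
p2 = XOR of data positions {3,6,7,10,11,14,15} = 0⊕0⊕1⊕0⊕0⊕0⊕1 = 0
p4 = XOR of data positions {5,6,7,12,13,14,15} = 0⊕0⊕1⊕1⊕0⊕0⊕1 = 1
p8 = XOR of data positions {9,10,11,12,13,14,15} = 1⊕0⊕0⊕1⊕0⊕0⊕1 = 1
Codeword b1..b15 = 100100111001001

100100111001001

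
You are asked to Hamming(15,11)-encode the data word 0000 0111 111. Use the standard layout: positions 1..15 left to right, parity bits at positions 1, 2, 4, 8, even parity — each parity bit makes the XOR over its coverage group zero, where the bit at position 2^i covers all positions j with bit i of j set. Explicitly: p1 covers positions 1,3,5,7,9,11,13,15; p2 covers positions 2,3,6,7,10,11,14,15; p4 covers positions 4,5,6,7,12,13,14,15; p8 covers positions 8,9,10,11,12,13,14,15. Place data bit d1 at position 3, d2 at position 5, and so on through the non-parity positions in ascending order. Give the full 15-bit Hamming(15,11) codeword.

Place data bits at non-power-of-two positions: b3=0, b5=0, b6=0, b7=0, b9=0, b10=1, b11=1, b12=1, b13=1, b14=1, b15=1.
p1 = XOR of data positions {3,5,7,9,11,13,15} = 0⊕0⊕0⊕0⊕1⊕1⊕1 = 1
p2 = XOR of data positions {3,6,7,10,11,14,15} = 0⊕0⊕0⊕1⊕1⊕1⊕1 = 0
p4 = XOR of data positions {5,6,7,12,13,14,15} = 0⊕0⊕0⊕1⊕1⊕1⊕1 = 0
p8 = XOR of data positions {9,10,11,12,13,14,15} = 0⊕1⊕1⊕1⊕1⊕1⊕1 = 0
Codeword b1..b15 = 100000000111111

100000000111111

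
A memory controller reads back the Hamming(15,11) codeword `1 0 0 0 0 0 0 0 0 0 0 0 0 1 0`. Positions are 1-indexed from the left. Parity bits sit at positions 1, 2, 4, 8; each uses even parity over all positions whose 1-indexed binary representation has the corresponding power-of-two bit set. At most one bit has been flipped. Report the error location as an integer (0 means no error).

15

s1: b1⊕b3⊕b5⊕b7⊕b9⊕b11⊕b13⊕b15 = 1⊕0⊕0⊕0⊕0⊕0⊕0⊕0 = 1
s2: b2⊕b3⊕b6⊕b7⊕b10⊕b11⊕b14⊕b15 = 0⊕0⊕0⊕0⊕0⊕0⊕1⊕0 = 1
s4: b4⊕b5⊕b6⊕b7⊕b12⊕b13⊕b14⊕b15 = 0⊕0⊕0⊕0⊕0⊕0⊕1⊕0 = 1
s8: b8⊕b9⊕b10⊕b11⊕b12⊕b13⊕b14⊕b15 = 0⊕0⊕0⊕0⊕0⊕0⊕1⊕0 = 1
Syndrome (s8...s1) = 1111 → position 15.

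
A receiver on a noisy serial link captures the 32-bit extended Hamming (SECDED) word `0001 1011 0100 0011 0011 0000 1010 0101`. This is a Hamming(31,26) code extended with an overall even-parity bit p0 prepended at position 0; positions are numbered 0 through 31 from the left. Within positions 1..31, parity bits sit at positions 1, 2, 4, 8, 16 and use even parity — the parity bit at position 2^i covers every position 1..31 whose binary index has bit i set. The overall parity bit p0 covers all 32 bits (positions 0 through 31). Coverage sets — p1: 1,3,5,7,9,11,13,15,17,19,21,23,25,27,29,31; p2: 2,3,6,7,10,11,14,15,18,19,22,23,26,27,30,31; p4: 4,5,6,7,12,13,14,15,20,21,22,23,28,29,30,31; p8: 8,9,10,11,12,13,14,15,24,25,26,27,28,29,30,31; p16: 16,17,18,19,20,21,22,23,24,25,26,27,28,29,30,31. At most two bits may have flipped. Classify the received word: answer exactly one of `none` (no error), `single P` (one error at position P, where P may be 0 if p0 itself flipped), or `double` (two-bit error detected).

s1: b1⊕b3⊕b5⊕b7⊕b9⊕b11⊕b13⊕b15⊕b17⊕b19⊕b21⊕b23⊕b25⊕b27⊕b29⊕b31 = 0⊕1⊕0⊕1⊕1⊕0⊕0⊕1⊕0⊕1⊕0⊕0⊕0⊕0⊕1⊕1 = 1
s2: b2⊕b3⊕b6⊕b7⊕b10⊕b11⊕b14⊕b15⊕b18⊕b19⊕b22⊕b23⊕b26⊕b27⊕b30⊕b31 = 0⊕1⊕1⊕1⊕0⊕0⊕1⊕1⊕1⊕1⊕0⊕0⊕1⊕0⊕0⊕1 = 1
s4: b4⊕b5⊕b6⊕b7⊕b12⊕b13⊕b14⊕b15⊕b20⊕b21⊕b22⊕b23⊕b28⊕b29⊕b30⊕b31 = 1⊕0⊕1⊕1⊕0⊕0⊕1⊕1⊕0⊕0⊕0⊕0⊕0⊕1⊕0⊕1 = 1
s8: b8⊕b9⊕b10⊕b11⊕b12⊕b13⊕b14⊕b15⊕b24⊕b25⊕b26⊕b27⊕b28⊕b29⊕b30⊕b31 = 0⊕1⊕0⊕0⊕0⊕0⊕1⊕1⊕1⊕0⊕1⊕0⊕0⊕1⊕0⊕1 = 1
s16: b16⊕b17⊕b18⊕b19⊕b20⊕b21⊕b22⊕b23⊕b24⊕b25⊕b26⊕b27⊕b28⊕b29⊕b30⊕b31 = 0⊕0⊕1⊕1⊕0⊕0⊕0⊕0⊕1⊕0⊕1⊕0⊕0⊕1⊕0⊕1 = 0
Syndrome (s16...s1) = 01111 → position 15.
Overall parity (XOR of all 32 bits, including p0): 0⊕0⊕0⊕1⊕1⊕0⊕1⊕1⊕0⊕1⊕0⊕0⊕0⊕0⊕1⊕1⊕0⊕0⊕1⊕1⊕0⊕0⊕0⊕0⊕1⊕0⊕1⊕0⊕0⊕1⊕0⊕1 = 1
Overall=1, syndrome position=15 → single-bit error at position 15.

single 15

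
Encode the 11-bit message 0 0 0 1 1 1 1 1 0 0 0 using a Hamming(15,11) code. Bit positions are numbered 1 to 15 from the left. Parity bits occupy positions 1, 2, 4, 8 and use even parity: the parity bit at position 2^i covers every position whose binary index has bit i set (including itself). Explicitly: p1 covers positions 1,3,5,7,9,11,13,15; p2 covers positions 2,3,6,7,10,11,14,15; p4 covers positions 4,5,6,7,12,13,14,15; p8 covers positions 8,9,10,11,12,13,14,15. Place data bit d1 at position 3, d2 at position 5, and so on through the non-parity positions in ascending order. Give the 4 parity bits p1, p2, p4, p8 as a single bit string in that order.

Place data bits at non-power-of-two positions: b3=0, b5=0, b6=0, b7=1, b9=1, b10=1, b11=1, b12=1, b13=0, b14=0, b15=0.
p1 = XOR of data positions {3,5,7,9,11,13,15} = 0⊕0⊕1⊕1⊕1⊕0⊕0 = 1
p2 = XOR of data positions {3,6,7,10,11,14,15} = 0⊕0⊕1⊕1⊕1⊕0⊕0 = 1
p4 = XOR of data positions {5,6,7,12,13,14,15} = 0⊕0⊕1⊕1⊕0⊕0⊕0 = 0
p8 = XOR of data positions {9,10,11,12,13,14,15} = 1⊕1⊕1⊕1⊕0⊕0⊕0 = 0
Parity bits p1,p2,p4,p8 = 1100

1100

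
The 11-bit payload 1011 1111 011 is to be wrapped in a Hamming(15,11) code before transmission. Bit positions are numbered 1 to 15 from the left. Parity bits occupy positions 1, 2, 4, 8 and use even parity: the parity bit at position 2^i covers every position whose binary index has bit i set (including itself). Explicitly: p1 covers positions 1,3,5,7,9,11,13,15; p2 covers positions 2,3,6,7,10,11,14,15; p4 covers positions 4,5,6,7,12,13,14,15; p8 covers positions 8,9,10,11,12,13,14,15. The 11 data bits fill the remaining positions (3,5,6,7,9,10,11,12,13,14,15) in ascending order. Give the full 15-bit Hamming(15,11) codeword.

111101101111011

Place data bits at non-power-of-two positions: b3=1, b5=0, b6=1, b7=1, b9=1, b10=1, b11=1, b12=1, b13=0, b14=1, b15=1.
p1 = XOR of data positions {3,5,7,9,11,13,15} = 1⊕0⊕1⊕1⊕1⊕0⊕1 = 1
p2 = XOR of data positions {3,6,7,10,11,14,15} = 1⊕1⊕1⊕1⊕1⊕1⊕1 = 1
p4 = XOR of data positions {5,6,7,12,13,14,15} = 0⊕1⊕1⊕1⊕0⊕1⊕1 = 1
p8 = XOR of data positions {9,10,11,12,13,14,15} = 1⊕1⊕1⊕1⊕0⊕1⊕1 = 0
Codeword b1..b15 = 111101101111011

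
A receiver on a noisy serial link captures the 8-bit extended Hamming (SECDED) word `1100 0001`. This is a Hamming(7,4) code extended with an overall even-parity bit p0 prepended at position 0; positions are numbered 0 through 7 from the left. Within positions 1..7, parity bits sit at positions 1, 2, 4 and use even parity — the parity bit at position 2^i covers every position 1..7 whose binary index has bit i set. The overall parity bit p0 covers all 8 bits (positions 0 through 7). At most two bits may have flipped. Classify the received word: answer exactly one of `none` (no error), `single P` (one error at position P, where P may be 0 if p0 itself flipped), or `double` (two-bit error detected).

s1: b1⊕b3⊕b5⊕b7 = 1⊕0⊕0⊕1 = 0
s2: b2⊕b3⊕b6⊕b7 = 0⊕0⊕0⊕1 = 1
s4: b4⊕b5⊕b6⊕b7 = 0⊕0⊕0⊕1 = 1
Syndrome (s4...s1) = 110 → position 6.
Overall parity (XOR of all 8 bits, including p0): 1⊕1⊕0⊕0⊕0⊕0⊕0⊕1 = 1
Overall=1, syndrome position=6 → single-bit error at position 6.

single 6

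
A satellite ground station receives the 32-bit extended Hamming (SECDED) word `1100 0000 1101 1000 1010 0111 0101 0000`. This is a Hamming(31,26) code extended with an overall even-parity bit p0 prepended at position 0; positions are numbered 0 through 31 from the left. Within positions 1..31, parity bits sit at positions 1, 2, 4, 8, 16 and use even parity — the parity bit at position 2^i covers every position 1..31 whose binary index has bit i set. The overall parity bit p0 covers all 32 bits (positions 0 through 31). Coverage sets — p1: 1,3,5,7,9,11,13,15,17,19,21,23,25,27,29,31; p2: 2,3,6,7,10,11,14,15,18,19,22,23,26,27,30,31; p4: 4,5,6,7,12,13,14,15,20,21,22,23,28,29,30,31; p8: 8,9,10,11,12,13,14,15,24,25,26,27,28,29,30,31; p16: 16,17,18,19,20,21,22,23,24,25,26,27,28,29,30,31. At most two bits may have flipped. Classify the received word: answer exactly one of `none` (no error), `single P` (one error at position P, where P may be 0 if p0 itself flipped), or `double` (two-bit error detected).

s1: b1⊕b3⊕b5⊕b7⊕b9⊕b11⊕b13⊕b15⊕b17⊕b19⊕b21⊕b23⊕b25⊕b27⊕b29⊕b31 = 1⊕0⊕0⊕0⊕1⊕1⊕0⊕0⊕0⊕0⊕1⊕1⊕1⊕1⊕0⊕0 = 1
s2: b2⊕b3⊕b6⊕b7⊕b10⊕b11⊕b14⊕b15⊕b18⊕b19⊕b22⊕b23⊕b26⊕b27⊕b30⊕b31 = 0⊕0⊕0⊕0⊕0⊕1⊕0⊕0⊕1⊕0⊕1⊕1⊕0⊕1⊕0⊕0 = 1
s4: b4⊕b5⊕b6⊕b7⊕b12⊕b13⊕b14⊕b15⊕b20⊕b21⊕b22⊕b23⊕b28⊕b29⊕b30⊕b31 = 0⊕0⊕0⊕0⊕1⊕0⊕0⊕0⊕0⊕1⊕1⊕1⊕0⊕0⊕0⊕0 = 0
s8: b8⊕b9⊕b10⊕b11⊕b12⊕b13⊕b14⊕b15⊕b24⊕b25⊕b26⊕b27⊕b28⊕b29⊕b30⊕b31 = 1⊕1⊕0⊕1⊕1⊕0⊕0⊕0⊕0⊕1⊕0⊕1⊕0⊕0⊕0⊕0 = 0
s16: b16⊕b17⊕b18⊕b19⊕b20⊕b21⊕b22⊕b23⊕b24⊕b25⊕b26⊕b27⊕b28⊕b29⊕b30⊕b31 = 1⊕0⊕1⊕0⊕0⊕1⊕1⊕1⊕0⊕1⊕0⊕1⊕0⊕0⊕0⊕0 = 1
Syndrome (s16...s1) = 10011 → position 19.
Overall parity (XOR of all 32 bits, including p0): 1⊕1⊕0⊕0⊕0⊕0⊕0⊕0⊕1⊕1⊕0⊕1⊕1⊕0⊕0⊕0⊕1⊕0⊕1⊕0⊕0⊕1⊕1⊕1⊕0⊕1⊕0⊕1⊕0⊕0⊕0⊕0 = 1
Overall=1, syndrome position=19 → single-bit error at position 19.

single 19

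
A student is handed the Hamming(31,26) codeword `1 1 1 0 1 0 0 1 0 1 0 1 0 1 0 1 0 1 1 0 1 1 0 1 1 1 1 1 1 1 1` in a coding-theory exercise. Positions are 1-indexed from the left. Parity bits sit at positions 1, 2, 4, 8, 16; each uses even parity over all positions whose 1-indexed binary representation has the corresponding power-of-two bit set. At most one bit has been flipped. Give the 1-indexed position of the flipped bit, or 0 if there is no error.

23

s1: b1⊕b3⊕b5⊕b7⊕b9⊕b11⊕b13⊕b15⊕b17⊕b19⊕b21⊕b23⊕b25⊕b27⊕b29⊕b31 = 1⊕1⊕1⊕0⊕0⊕0⊕0⊕0⊕0⊕1⊕1⊕0⊕1⊕1⊕1⊕1 = 1
s2: b2⊕b3⊕b6⊕b7⊕b10⊕b11⊕b14⊕b15⊕b18⊕b19⊕b22⊕b23⊕b26⊕b27⊕b30⊕b31 = 1⊕1⊕0⊕0⊕1⊕0⊕1⊕0⊕1⊕1⊕1⊕0⊕1⊕1⊕1⊕1 = 1
s4: b4⊕b5⊕b6⊕b7⊕b12⊕b13⊕b14⊕b15⊕b20⊕b21⊕b22⊕b23⊕b28⊕b29⊕b30⊕b31 = 0⊕1⊕0⊕0⊕1⊕0⊕1⊕0⊕0⊕1⊕1⊕0⊕1⊕1⊕1⊕1 = 1
s8: b8⊕b9⊕b10⊕b11⊕b12⊕b13⊕b14⊕b15⊕b24⊕b25⊕b26⊕b27⊕b28⊕b29⊕b30⊕b31 = 1⊕0⊕1⊕0⊕1⊕0⊕1⊕0⊕1⊕1⊕1⊕1⊕1⊕1⊕1⊕1 = 0
s16: b16⊕b17⊕b18⊕b19⊕b20⊕b21⊕b22⊕b23⊕b24⊕b25⊕b26⊕b27⊕b28⊕b29⊕b30⊕b31 = 1⊕0⊕1⊕1⊕0⊕1⊕1⊕0⊕1⊕1⊕1⊕1⊕1⊕1⊕1⊕1 = 1
Syndrome (s16...s1) = 10111 → position 23.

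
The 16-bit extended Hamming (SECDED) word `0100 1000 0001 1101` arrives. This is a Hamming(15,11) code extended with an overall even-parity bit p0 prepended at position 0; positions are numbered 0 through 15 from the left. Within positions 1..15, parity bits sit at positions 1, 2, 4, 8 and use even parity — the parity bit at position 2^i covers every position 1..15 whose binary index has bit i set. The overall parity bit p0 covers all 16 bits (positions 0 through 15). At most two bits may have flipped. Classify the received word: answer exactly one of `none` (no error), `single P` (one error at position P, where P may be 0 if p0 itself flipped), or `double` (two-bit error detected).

none

s1: b1⊕b3⊕b5⊕b7⊕b9⊕b11⊕b13⊕b15 = 1⊕0⊕0⊕0⊕0⊕1⊕1⊕1 = 0
s2: b2⊕b3⊕b6⊕b7⊕b10⊕b11⊕b14⊕b15 = 0⊕0⊕0⊕0⊕0⊕1⊕0⊕1 = 0
s4: b4⊕b5⊕b6⊕b7⊕b12⊕b13⊕b14⊕b15 = 1⊕0⊕0⊕0⊕1⊕1⊕0⊕1 = 0
s8: b8⊕b9⊕b10⊕b11⊕b12⊕b13⊕b14⊕b15 = 0⊕0⊕0⊕1⊕1⊕1⊕0⊕1 = 0
Syndrome (s8...s1) = 0000 → position 0 (no error).
Overall parity (XOR of all 16 bits, including p0): 0⊕1⊕0⊕0⊕1⊕0⊕0⊕0⊕0⊕0⊕0⊕1⊕1⊕1⊕0⊕1 = 0
Overall=0, syndrome position=0 → no error.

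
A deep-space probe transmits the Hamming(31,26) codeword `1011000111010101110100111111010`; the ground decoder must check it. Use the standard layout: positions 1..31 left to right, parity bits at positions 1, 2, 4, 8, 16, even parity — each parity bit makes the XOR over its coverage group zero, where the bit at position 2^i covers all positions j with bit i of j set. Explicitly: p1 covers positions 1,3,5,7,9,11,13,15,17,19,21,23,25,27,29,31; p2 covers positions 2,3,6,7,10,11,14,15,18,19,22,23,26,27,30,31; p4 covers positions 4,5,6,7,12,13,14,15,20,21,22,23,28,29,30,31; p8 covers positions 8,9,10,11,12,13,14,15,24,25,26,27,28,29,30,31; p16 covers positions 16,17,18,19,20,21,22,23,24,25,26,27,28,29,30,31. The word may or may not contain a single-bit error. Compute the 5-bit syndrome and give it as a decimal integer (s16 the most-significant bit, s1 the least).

29

s1: b1⊕b3⊕b5⊕b7⊕b9⊕b11⊕b13⊕b15⊕b17⊕b19⊕b21⊕b23⊕b25⊕b27⊕b29⊕b31 = 1⊕1⊕0⊕0⊕1⊕0⊕0⊕0⊕1⊕0⊕0⊕1⊕1⊕1⊕0⊕0 = 1
s2: b2⊕b3⊕b6⊕b7⊕b10⊕b11⊕b14⊕b15⊕b18⊕b19⊕b22⊕b23⊕b26⊕b27⊕b30⊕b31 = 0⊕1⊕0⊕0⊕1⊕0⊕1⊕0⊕1⊕0⊕0⊕1⊕1⊕1⊕1⊕0 = 0
s4: b4⊕b5⊕b6⊕b7⊕b12⊕b13⊕b14⊕b15⊕b20⊕b21⊕b22⊕b23⊕b28⊕b29⊕b30⊕b31 = 1⊕0⊕0⊕0⊕1⊕0⊕1⊕0⊕1⊕0⊕0⊕1⊕1⊕0⊕1⊕0 = 1
s8: b8⊕b9⊕b10⊕b11⊕b12⊕b13⊕b14⊕b15⊕b24⊕b25⊕b26⊕b27⊕b28⊕b29⊕b30⊕b31 = 1⊕1⊕1⊕0⊕1⊕0⊕1⊕0⊕1⊕1⊕1⊕1⊕1⊕0⊕1⊕0 = 1
s16: b16⊕b17⊕b18⊕b19⊕b20⊕b21⊕b22⊕b23⊕b24⊕b25⊕b26⊕b27⊕b28⊕b29⊕b30⊕b31 = 1⊕1⊕1⊕0⊕1⊕0⊕0⊕1⊕1⊕1⊕1⊕1⊕1⊕0⊕1⊕0 = 1
Syndrome (s16...s1) = 11101 → position 29.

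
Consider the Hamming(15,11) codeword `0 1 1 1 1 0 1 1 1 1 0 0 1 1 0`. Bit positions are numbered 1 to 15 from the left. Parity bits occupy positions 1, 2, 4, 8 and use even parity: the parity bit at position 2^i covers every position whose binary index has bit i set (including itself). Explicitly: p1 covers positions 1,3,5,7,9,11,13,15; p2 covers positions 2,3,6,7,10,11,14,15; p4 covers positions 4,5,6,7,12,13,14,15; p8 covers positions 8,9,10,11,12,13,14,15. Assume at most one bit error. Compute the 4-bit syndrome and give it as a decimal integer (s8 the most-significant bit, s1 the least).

s1: b1⊕b3⊕b5⊕b7⊕b9⊕b11⊕b13⊕b15 = 0⊕1⊕1⊕1⊕1⊕0⊕1⊕0 = 1
s2: b2⊕b3⊕b6⊕b7⊕b10⊕b11⊕b14⊕b15 = 1⊕1⊕0⊕1⊕1⊕0⊕1⊕0 = 1
s4: b4⊕b5⊕b6⊕b7⊕b12⊕b13⊕b14⊕b15 = 1⊕1⊕0⊕1⊕0⊕1⊕1⊕0 = 1
s8: b8⊕b9⊕b10⊕b11⊕b12⊕b13⊕b14⊕b15 = 1⊕1⊕1⊕0⊕0⊕1⊕1⊕0 = 1
Syndrome (s8...s1) = 1111 → position 15.

15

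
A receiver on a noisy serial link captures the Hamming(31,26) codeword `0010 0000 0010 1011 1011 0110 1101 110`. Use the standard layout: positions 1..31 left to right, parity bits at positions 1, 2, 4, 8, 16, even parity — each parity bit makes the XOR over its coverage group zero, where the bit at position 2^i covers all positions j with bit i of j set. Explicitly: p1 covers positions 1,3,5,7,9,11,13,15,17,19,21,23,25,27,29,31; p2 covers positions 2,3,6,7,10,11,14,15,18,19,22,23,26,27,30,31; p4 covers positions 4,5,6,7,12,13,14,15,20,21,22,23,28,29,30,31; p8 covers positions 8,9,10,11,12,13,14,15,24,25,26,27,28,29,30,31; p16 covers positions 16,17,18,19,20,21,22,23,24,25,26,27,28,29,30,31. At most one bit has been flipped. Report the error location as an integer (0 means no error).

s1: b1⊕b3⊕b5⊕b7⊕b9⊕b11⊕b13⊕b15⊕b17⊕b19⊕b21⊕b23⊕b25⊕b27⊕b29⊕b31 = 0⊕1⊕0⊕0⊕0⊕1⊕1⊕1⊕1⊕1⊕0⊕1⊕1⊕0⊕1⊕0 = 1
s2: b2⊕b3⊕b6⊕b7⊕b10⊕b11⊕b14⊕b15⊕b18⊕b19⊕b22⊕b23⊕b26⊕b27⊕b30⊕b31 = 0⊕1⊕0⊕0⊕0⊕1⊕0⊕1⊕0⊕1⊕1⊕1⊕1⊕0⊕1⊕0 = 0
s4: b4⊕b5⊕b6⊕b7⊕b12⊕b13⊕b14⊕b15⊕b20⊕b21⊕b22⊕b23⊕b28⊕b29⊕b30⊕b31 = 0⊕0⊕0⊕0⊕0⊕1⊕0⊕1⊕1⊕0⊕1⊕1⊕1⊕1⊕1⊕0 = 0
s8: b8⊕b9⊕b10⊕b11⊕b12⊕b13⊕b14⊕b15⊕b24⊕b25⊕b26⊕b27⊕b28⊕b29⊕b30⊕b31 = 0⊕0⊕0⊕1⊕0⊕1⊕0⊕1⊕0⊕1⊕1⊕0⊕1⊕1⊕1⊕0 = 0
s16: b16⊕b17⊕b18⊕b19⊕b20⊕b21⊕b22⊕b23⊕b24⊕b25⊕b26⊕b27⊕b28⊕b29⊕b30⊕b31 = 1⊕1⊕0⊕1⊕1⊕0⊕1⊕1⊕0⊕1⊕1⊕0⊕1⊕1⊕1⊕0 = 1
Syndrome (s16...s1) = 10001 → position 17.

17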